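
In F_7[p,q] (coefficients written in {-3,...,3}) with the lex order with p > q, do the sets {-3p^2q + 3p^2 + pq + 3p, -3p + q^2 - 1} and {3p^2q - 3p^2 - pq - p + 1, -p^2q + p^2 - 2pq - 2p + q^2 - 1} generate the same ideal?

Two ideals are equal iff their reduced Gröbner bases coincide (the reduced basis is unique for a fixed ordering).
Buchberger on the first generating set:
f_1 = -3p^2q + 3p^2 + pq + 3p, LT = p^2q.
f_2 = -3p + q^2 - 1, LT = p.

S(f_1,f_2): lcm = p^2q. S = -p^2 - 2pq^3 - 3pq - p.
  leading term p^2: subtract (-2p)·f_2 from -p^2 - 2pq^3 - 3pq - p → -2pq^3 + 2pq^2 - 3pq - 3p
  leading term pq^3: subtract (3q^3)·f_2 from -2pq^3 + 2pq^2 - 3pq - 3p → 2pq^2 - 3pq - 3p - 3q^5 + 3q^3
  leading term pq^2: subtract (-3q^2)·f_2 from 2pq^2 - 3pq - 3p - 3q^5 + 3q^3 → -3pq - 3p - 3q^5 + 3q^4 + 3q^3 - 3q^2
  leading term pq: subtract (q)·f_2 from -3pq - 3p - 3q^5 + 3q^4 + 3q^3 - 3q^2 → -3p - 3q^5 + 3q^4 + 2q^3 - 3q^2 + q
  leading term p: subtract (1)·f_2 from -3p - 3q^5 + 3q^4 + 2q^3 - 3q^2 + q → -3q^5 + 3q^4 + 2q^3 + 3q^2 + q + 1
  leading term q^5: no divisor's leading term divides it; move -3q^5 to the remainder.
  leading term q^4: no divisor's leading term divides it; move 3q^4 to the remainder.
  leading term q^3: no divisor's leading term divides it; move 2q^3 to the remainder.
  leading term q^2: no divisor's leading term divides it; move 3q^2 to the remainder.
  leading term q: no divisor's leading term divides it; move q to the remainder.
  leading term 1: no divisor's leading term divides it; move 1 to the remainder.
  remainder -3q^5 + 3q^4 + 2q^3 + 3q^2 + q + 1 ≠ 0; add g_3 = -3q^5 + 3q^4 + 2q^3 + 3q^2 + q + 1 to the basis.

The other S-polynomials (S(f_1,g_3), S(f_2,g_3)) all reduce to 0 modulo the current basis, so we have a Gröbner basis.
Inter-reduce: drop elements whose leading term is divisible by another's, tail-reduce, and make monic.
Reduced Gröbner basis: {p + 2q^2 - 2, q^5 - q^4 - 3q^3 - q^2 + 2q + 2}.

Buchberger on the second generating set:
h_1 = 3p^2q - 3p^2 - pq - p + 1, LT = p^2q.
h_2 = -p^2q + p^2 - 2pq - 2p + q^2 - 1, LT = p^2q.

S(h_1,h_2): lcm = p^2q. S = q^2 - 3.
  leading term q^2: no divisor's leading term divides it; move q^2 to the remainder.
  leading term 1: no divisor's leading term divides it; move -3 to the remainder.
  remainder q^2 - 3 ≠ 0; add k_3 = q^2 - 3 to the basis.

S(h_1,k_3): lcm = p^2q^2. S = -p^2q + 3p^2 + 2pq^2 + 2pq - 2q.
  leading term p^2q: subtract (2)·h_1 from -p^2q + 3p^2 + 2pq^2 + 2pq - 2q → 2p^2 + 2pq^2 - 3pq + 2p - 2q - 2
  leading term p^2: no divisor's leading term divides it; move 2p^2 to the remainder.
  leading term pq^2: subtract (2p)·k_3 from 2pq^2 - 3pq + 2p - 2q - 2 → -3pq + p - 2q - 2
  leading term pq: no divisor's leading term divides it; move -3pq to the remainder.
  leading term p: no divisor's leading term divides it; move p to the remainder.
  leading term q: no divisor's leading term divides it; move -2q to the remainder.
  leading term 1: no divisor's leading term divides it; move -2 to the remainder.
  remainder 2p^2 - 3pq + p - 2q - 2 ≠ 0; add k_4 = 2p^2 - 3pq + p - 2q - 2 to the basis.

The other S-polynomials (S(h_2,k_3), S(h_1,k_4), S(h_2,k_4), S(k_3,k_4)) all reduce to 0 modulo the current basis, so we have a Gröbner basis.
Inter-reduce: drop elements whose leading term is divisible by another's, tail-reduce, and make monic.
Reduced Gröbner basis: {p^2 + 2pq - 3p - q - 1, q^2 - 3}.

The bases are distinct; the ideals are different.
The choice of monomial ordering does not affect the verdict — as long as both bases are computed under the same ordering, their equality decides ideal equality.

No, the ideals differ.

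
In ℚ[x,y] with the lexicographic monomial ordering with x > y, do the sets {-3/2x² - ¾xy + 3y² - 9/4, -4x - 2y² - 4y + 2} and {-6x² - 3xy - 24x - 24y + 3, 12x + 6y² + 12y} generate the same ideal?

No, the ideals differ.

Two ideals are equal iff their reduced Gröbner bases coincide (the reduced basis is unique for a fixed ordering).
Buchberger on the first generating set:
f_1 = -3/2x² - ¾xy + 3y² - 9/4, LT = x².
f_2 = -4x - 2y² - 4y + 2, LT = x.

S(f_1,f_2): lcm = x². S = -½xy² - ½xy + ½x - 2y² + 3/2.
  reduce S modulo (f_1, f_2):
  remainder ¼y⁴ + ¾y³ - 2y² - ¾y + 7/4 ≠ 0; add g_3 = ¼y⁴ + ¾y³ - 2y² - ¾y + 7/4 to the basis.

The other S-polynomials (S(f_1,g_3), S(f_2,g_3)) all reduce to 0 modulo the current basis, so we have a Gröbner basis.
Inter-reduce: drop elements whose leading term is divisible by another's, tail-reduce, and make monic.
Reduced Gröbner basis: {x + ½y² + y - ½, y⁴ + 3y³ - 8y² - 3y + 7}.

Buchberger on the second generating set:
h_1 = -6x² - 3xy - 24x - 24y + 3, LT = x².
h_2 = 12x + 6y² + 12y, LT = x.

S(h_1,h_2): lcm = x². S = -½xy² - ½xy + 4x + 4y - ½.
  reduce S modulo (h_1, h_2):
  remainder ¼y⁴ + ¾y³ - 3/2y² - ½ ≠ 0; add k_3 = ¼y⁴ + ¾y³ - 3/2y² - ½ to the basis.

The other S-polynomials (S(h_1,k_3), S(h_2,k_3)) all reduce to 0 modulo the current basis, so we have a Gröbner basis.
Inter-reduce: drop elements whose leading term is divisible by another's, tail-reduce, and make monic.
Reduced Gröbner basis: {x + ½y² + y, y⁴ + 3y³ - 6y² - 2}.

These differ, so the ideals are not equal.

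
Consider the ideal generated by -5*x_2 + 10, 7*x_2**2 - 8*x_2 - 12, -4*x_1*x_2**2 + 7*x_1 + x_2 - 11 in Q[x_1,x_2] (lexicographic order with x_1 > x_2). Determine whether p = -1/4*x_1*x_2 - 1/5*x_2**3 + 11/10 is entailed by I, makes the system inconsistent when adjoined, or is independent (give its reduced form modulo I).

First compute the reduced Gröbner basis of I by Buchberger's algorithm.
f_1 = -5*x_2 + 10, LT = x_2.
f_2 = 7*x_2**2 - 8*x_2 - 12, LT = x_2**2.
f_3 = -4*x_1*x_2**2 + 7*x_1 + x_2 - 11, LT = x_1*x_2**2.

S(f_1,f_3): lcm = x_1*x_2**2. S = -2*x_1*x_2 + 7/4*x_1 + 1/4*x_2 - 11/4.
  reduce S modulo (f_1, f_2, f_3):
  remainder -9/4*x_1 - 9/4 ≠ 0; add h_4 = -9/4*x_1 - 9/4 to the basis.

The other S-polynomials (S(f_1,f_2), S(f_2,f_3), S(f_1,h_4), S(f_2,h_4), S(f_3,h_4)) all reduce to 0 modulo the current basis, so we have a Gröbner basis.
Inter-reduce: drop elements whose leading term is divisible by another's, tail-reduce, and make monic.
Reduced Gröbner basis: {x_1 + 1, x_2 - 2}.
Label its elements g_1 = x_1 + 1, g_2 = x_2 - 2.

Reduce p = -1/4*x_1*x_2 - 1/5*x_2**3 + 11/10 modulo G:
  leading term x_1*x_2: subtract (-1/4*x_2)·g_1 from -1/4*x_1*x_2 - 1/5*x_2**3 + 11/10 → -1/5*x_2**3 + 1/4*x_2 + 11/10
  leading term x_2**3: subtract (-1/5*x_2**2)·g_2 from -1/5*x_2**3 + 1/4*x_2 + 11/10 → -2/5*x_2**2 + 1/4*x_2 + 11/10
  leading term x_2**2: subtract (-2/5*x_2)·g_2 from -2/5*x_2**2 + 1/4*x_2 + 11/10 → -11/20*x_2 + 11/10
  leading term x_2: subtract (-11/20)·g_2 from -11/20*x_2 + 11/10 → 0
  normal form = 0.
Since the normal form is 0, p ∈ I.

-1/4*x_1*x_2 - 1/5*x_2**3 + 11/10 lies in I (it reduces to 0).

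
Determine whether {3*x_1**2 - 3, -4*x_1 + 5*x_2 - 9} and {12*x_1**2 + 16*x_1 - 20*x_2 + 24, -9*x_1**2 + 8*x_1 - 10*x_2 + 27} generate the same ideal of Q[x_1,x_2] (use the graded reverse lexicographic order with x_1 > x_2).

Yes, the ideals are equal.

Two ideals are equal iff their reduced Gröbner bases coincide (the reduced basis is unique for a fixed ordering).
Buchberger on the first generating set:
f_1 = 3*x_1**2 - 3, LT = x_1**2.
f_2 = -4*x_1 + 5*x_2 - 9, LT = x_1.

S(f_1,f_2): lcm = x_1**2. S = 5/4*x_1*x_2 - 9/4*x_1 - 1.
  reduce S modulo (f_1, f_2):
  remainder 25/16*x_2**2 - 45/8*x_2 + 65/16 ≠ 0; add g_3 = 25/16*x_2**2 - 45/8*x_2 + 65/16 to the basis.

The other S-polynomials (S(f_1,g_3), S(f_2,g_3)) all reduce to 0 modulo the current basis, so we have a Gröbner basis.
Inter-reduce: drop elements whose leading term is divisible by another's, tail-reduce, and make monic.
Reduced Gröbner basis: {x_2**2 - 18/5*x_2 + 13/5, x_1 - 5/4*x_2 + 9/4}.

Buchberger on the second generating set:
h_1 = 12*x_1**2 + 16*x_1 - 20*x_2 + 24, LT = x_1**2.
h_2 = -9*x_1**2 + 8*x_1 - 10*x_2 + 27, LT = x_1**2.

S(h_1,h_2): lcm = x_1**2. S = 20/9*x_1 - 25/9*x_2 + 5.
  reduce S modulo (h_1, h_2):
  remainder 20/9*x_1 - 25/9*x_2 + 5 ≠ 0; add k_3 = 20/9*x_1 - 25/9*x_2 + 5 to the basis.

S(h_1,k_3): lcm = x_1**2. S = 5/4*x_1*x_2 - 11/12*x_1 - 5/3*x_2 + 2.
  reduce S modulo (h_1, h_2, k_3):
  remainder 25/16*x_2**2 - 45/8*x_2 + 65/16 ≠ 0; add k_4 = 25/16*x_2**2 - 45/8*x_2 + 65/16 to the basis.

The other S-polynomials (S(h_2,k_3), S(h_1,k_4), S(h_2,k_4), S(k_3,k_4)) all reduce to 0 modulo the current basis, so we have a Gröbner basis.
Inter-reduce: drop elements whose leading term is divisible by another's, tail-reduce, and make monic.
Reduced Gröbner basis: {x_2**2 - 18/5*x_2 + 13/5, x_1 - 5/4*x_2 + 9/4}.

The two bases agree; hence the ideals are identical.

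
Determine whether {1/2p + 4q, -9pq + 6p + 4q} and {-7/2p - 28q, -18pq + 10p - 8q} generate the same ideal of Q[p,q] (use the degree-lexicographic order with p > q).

Since reduced Gröbner bases are canonical representatives of ideals under a given ordering, it suffices to compute and compare them.
Buchberger on the first generating set:
f_1 = 1/2p + 4q, LT = p.
f_2 = -9pq + 6p + 4q, LT = pq.

S(f_1,f_2): lcm = pq. S = 8q^2 + 2/3p + 4/9q.
  reduce S modulo (f_1, f_2):
  remainder 8q^2 - 44/9q ≠ 0; add g_3 = 8q^2 - 44/9q to the basis.

The other S-polynomials (S(f_1,g_3), S(f_2,g_3)) all reduce to 0 modulo the current basis, so we have a Gröbner basis.
Inter-reduce: drop elements whose leading term is divisible by another's, tail-reduce, and make monic.
Reduced Gröbner basis: {q^2 - 11/18q, p + 8q}.

Buchberger on the second generating set:
h_1 = -7/2p - 28q, LT = p.
h_2 = -18pq + 10p - 8q, LT = pq.

S(h_1,h_2): lcm = pq. S = 8q^2 + 5/9p - 4/9q.
  reduce S modulo (h_1, h_2):
  remainder 8q^2 - 44/9q ≠ 0; add k_3 = 8q^2 - 44/9q to the basis.

The other S-polynomials (S(h_1,k_3), S(h_2,k_3)) all reduce to 0 modulo the current basis, so we have a Gröbner basis.
Inter-reduce: drop elements whose leading term is divisible by another's, tail-reduce, and make monic.
Reduced Gröbner basis: {q^2 - 11/18q, p + 8q}.

Same reduced basis, so the two generating sets span the same ideal.

Yes, the ideals are equal.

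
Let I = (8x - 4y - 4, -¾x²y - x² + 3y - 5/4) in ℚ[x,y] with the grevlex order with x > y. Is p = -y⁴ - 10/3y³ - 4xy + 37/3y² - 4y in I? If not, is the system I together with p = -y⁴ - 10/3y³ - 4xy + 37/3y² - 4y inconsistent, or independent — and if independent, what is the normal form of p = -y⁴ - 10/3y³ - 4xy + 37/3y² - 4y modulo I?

First compute the reduced Gröbner basis of I by Buchberger's algorithm.
f_1 = 8x - 4y - 4, LT = x.
f_2 = -¾x²y - x² + 3y - 5/4, LT = x²y.

S(f_1,f_2): lcm = x²y. S = -½xy² - 4/3x² - ½xy + 4y - 5/3.
  reduce S modulo (f_1, f_2):
  remainder -¼y³ - ⅚y² + 37/12y - 2 ≠ 0; add h_3 = -¼y³ - ⅚y² + 37/12y - 2 to the basis.

The other S-polynomials (S(f_1,h_3), S(f_2,h_3)) all reduce to 0 modulo the current basis, so we have a Gröbner basis.
Inter-reduce: drop elements whose leading term is divisible by another's, tail-reduce, and make monic.
Reduced Gröbner basis: {y³ + 10/3y² - 37/3y + 8, x - ½y - ½}.
Label its elements g_1 = y³ + 10/3y² - 37/3y + 8, g_2 = x - ½y - ½.

Reduce p = -y⁴ - 10/3y³ - 4xy + 37/3y² - 4y modulo G:
  leading term y⁴: subtract (-y)·g_1 from -y⁴ - 10/3y³ - 4xy + 37/3y² - 4y → -4xy + 4y
  leading term xy: subtract (-4y)·g_2 from -4xy + 4y → -2y² + 2y
  leading term y²: no divisor's leading term divides it; move -2y² to the remainder.
  leading term y: no divisor's leading term divides it; move 2y to the remainder.
  normal form = -2y² + 2y.
The normal form is nonzero, so p ∉ I. Since p minus its normal form lies in I, I + (p) = I + (r) where r = -2y² + 2y; decide whether this ideal is the whole ring.
Run Buchberger on G together with r (pairs among the g_i already reduce to 0 since G is a Gröbner basis):
g_1 = y³ + 10/3y² - 37/3y + 8, LT = y³.
g_2 = x - ½y - ½, LT = x.
r = -2y² + 2y, LT = y².

S(g_1,r): lcm = y³. S = 13/3y² - 37/3y + 8.
  reduce S modulo (g_1, g_2, r):
  remainder -8y + 8 ≠ 0; add m_4 = -8y + 8 to the basis.

The other S-polynomials (S(g_1,g_2), S(g_2,r), S(g_1,m_4), S(g_2,m_4), S(r,m_4)) all reduce to 0 modulo the current basis, so we have a Gröbner basis.
Inter-reduce: drop elements whose leading term is divisible by another's, tail-reduce, and make monic.
Reduced Gröbner basis: {x - 1, y - 1}.
The reduced Gröbner basis of I + (p) is {x - 1, y - 1} ≠ {1}, a proper ideal, so the enlarged system stays consistent: p is independent of I, with normal form -2y² + 2y.

-y⁴ - 10/3y³ - 4xy + 37/3y² - 4y is independent of I; its normal form modulo I is -2y² + 2y.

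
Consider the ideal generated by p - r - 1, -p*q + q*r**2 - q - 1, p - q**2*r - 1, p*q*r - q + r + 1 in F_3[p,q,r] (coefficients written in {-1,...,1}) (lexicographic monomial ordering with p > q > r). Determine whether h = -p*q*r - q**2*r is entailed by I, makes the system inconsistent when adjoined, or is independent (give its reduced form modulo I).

First compute the reduced Gröbner basis of I by Buchberger's algorithm.
f_1 = p - r - 1, LT = p.
f_2 = -p*q + q*r**2 - q - 1, LT = p*q.
f_3 = p - q**2*r - 1, LT = p.
f_4 = p*q*r - q + r + 1, LT = p*q*r.

S(f_1,f_2): lcm = p*q. S = q*r**2 - q*r + q - 1.
  leading term q*r**2: no divisor's leading term divides it; move q*r**2 to the remainder.
  leading term q*r: no divisor's leading term divides it; move -q*r to the remainder.
  leading term q: no divisor's leading term divides it; move q to the remainder.
  leading term 1: no divisor's leading term divides it; move -1 to the remainder.
  remainder q*r**2 - q*r + q - 1 ≠ 0; add k_5 = q*r**2 - q*r + q - 1 to the basis.

S(f_1,f_3): lcm = p. S = q**2*r - r.
  leading term q**2*r: no divisor's leading term divides it; move q**2*r to the remainder.
  leading term r: no divisor's leading term divides it; move -r to the remainder.
  remainder q**2*r - r ≠ 0; add k_6 = q**2*r - r to the basis.

S(f_1,f_4): lcm = p*q*r. S = -q*r**2 - q*r + q - r - 1.
  leading term q*r**2: subtract (-1)·k_5 from -q*r**2 - q*r + q - r - 1 → q*r - q - r + 1
  leading term q*r: no divisor's leading term divides it; move q*r to the remainder.
  leading term q: no divisor's leading term divides it; move -q to the remainder.
  leading term r: no divisor's leading term divides it; move -r to the remainder.
  leading term 1: no divisor's leading term divides it; move 1 to the remainder.
  remainder q*r - q - r + 1 ≠ 0; add k_7 = q*r - q - r + 1 to the basis.

S(f_3,f_4): lcm = p*q*r. S = -q**3*r**2 - q*r + q - r - 1.
  leading term q**3*r**2: subtract (-q**2)·k_5 from -q**3*r**2 - q*r + q - r - 1 → -q**3*r + q**3 - q**2 - q*r + q - r - 1
  leading term q**3*r: subtract (-q)·k_6 from -q**3*r + q**3 - q**2 - q*r + q - r - 1 → q**3 - q**2 + q*r + q - r - 1
  leading term q**3: no divisor's leading term divides it; move q**3 to the remainder.
  leading term q**2: no divisor's leading term divides it; move -q**2 to the remainder.
  leading term q*r: subtract (1)·k_7 from q*r + q - r - 1 → -q + 1
  leading term q: no divisor's leading term divides it; move -q to the remainder.
  leading term 1: no divisor's leading term divides it; move 1 to the remainder.
  remainder q**3 - q**2 - q + 1 ≠ 0; add k_8 = q**3 - q**2 - q + 1 to the basis.

S(f_4,k_5): lcm = p*q*r**2. S = p*q*r - p*q + p - q*r + r**2 + r.
  leading term p*q*r: subtract (q*r)·f_1 from p*q*r - p*q + p - q*r + r**2 + r → -p*q + p + q*r**2 + r**2 + r
  leading term p*q: subtract (-q)·f_1 from -p*q + p + q*r**2 + r**2 + r → p + q*r**2 - q*r - q + r**2 + r
  leading term p: subtract (1)·f_1 from p + q*r**2 - q*r - q + r**2 + r → q*r**2 - q*r - q + r**2 - r + 1
  leading term q*r**2: subtract (1)·k_5 from q*r**2 - q*r - q + r**2 - r + 1 → q + r**2 - r - 1
  leading term q: no divisor's leading term divides it; move q to the remainder.
  leading term r**2: no divisor's leading term divides it; move r**2 to the remainder.
  leading term r: no divisor's leading term divides it; move -r to the remainder.
  leading term 1: no divisor's leading term divides it; move -1 to the remainder.
  remainder q + r**2 - r - 1 ≠ 0; add k_9 = q + r**2 - r - 1 to the basis.

S(f_4,k_6): lcm = p*q**2*r. S = p*r - q**2 + q*r + q.
  leading term p*r: subtract (r)·f_1 from p*r - q**2 + q*r + q → -q**2 + q*r + q + r**2 + r
  leading term q**2: subtract (-q)·k_9 from -q**2 + q*r + q + r**2 + r → q*r**2 + r**2 + r
  leading term q*r**2: subtract (1)·k_5 from q*r**2 + r**2 + r → q*r - q + r**2 + r + 1
  leading term q*r: subtract (1)·k_7 from q*r - q + r**2 + r + 1 → r**2 - r
  leading term r**2: no divisor's leading term divides it; move r**2 to the remainder.
  leading term r: no divisor's leading term divides it; move -r to the remainder.
  remainder r**2 - r ≠ 0; add k_10 = r**2 - r to the basis.

The other S-polynomials (S(f_2,f_3), S(f_2,f_4), S(f_1,k_5), S(f_2,k_5), S(f_3,k_5), S(f_1,k_6), S(f_2,k_6), S(f_3,k_6), S(k_5,k_6), S(f_1,k_7), S(f_2,k_7), S(f_3,k_7), S(f_4,k_7), S(k_5,k_7), S(k_6,k_7), S(f_1,k_8), S(f_2,k_8), S(f_3,k_8), S(f_4,k_8), S(k_5,k_8), S(k_6,k_8), S(k_7,k_8), S(f_1,k_9), S(f_2,k_9), S(f_3,k_9), S(f_4,k_9), S(k_5,k_9), S(k_6,k_9), S(k_7,k_9), S(k_8,k_9), S(f_1,k_10), S(f_2,k_10), S(f_3,k_10), S(f_4,k_10), S(k_5,k_10), S(k_6,k_10), S(k_7,k_10), S(k_8,k_10), S(k_9,k_10)) all reduce to 0 modulo the current basis, so we have a Gröbner basis.
Inter-reduce: drop elements whose leading term is divisible by another's, tail-reduce, and make monic.
Reduced Gröbner basis: {p - r - 1, q - 1, r**2 - r}.
Label its elements g_1 = p - r - 1, g_2 = q - 1, g_3 = r**2 - r.

Reduce h = -p*q*r - q**2*r modulo G:
  leading term p*q*r: subtract (-q*r)·g_1 from -p*q*r - q**2*r → -q**2*r - q*r**2 - q*r
  leading term q**2*r: subtract (-q*r)·g_2 from -q**2*r - q*r**2 - q*r → -q*r**2 + q*r
  leading term q*r**2: subtract (-r**2)·g_2 from -q*r**2 + q*r → q*r - r**2
  leading term q*r: subtract (r)·g_2 from q*r - r**2 → -r**2 + r
  leading term r**2: subtract (-1)·g_3 from -r**2 + r → 0
  normal form = 0.
Since the normal form is 0, h ∈ I.

-p*q*r - q**2*r lies in I (it reduces to 0).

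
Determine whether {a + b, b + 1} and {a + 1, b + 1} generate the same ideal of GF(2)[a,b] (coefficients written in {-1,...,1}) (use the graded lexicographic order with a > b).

Yes, the ideals are equal.

Two ideals are equal iff their reduced Gröbner bases coincide (the reduced basis is unique for a fixed ordering).
Buchberger on the first generating set:
f_1 = a + b, LT = a.
f_2 = b + 1, LT = b.

The S-polynomials (S(f_1,f_2)) all reduce to 0 modulo the current basis, so we have a Gröbner basis.
Inter-reduce: drop elements whose leading term is divisible by another's, tail-reduce, and make monic.
Reduced Gröbner basis: {a + 1, b + 1}.

Buchberger on the second generating set:
h_1 = a + 1, LT = a.
h_2 = b + 1, LT = b.

The S-polynomials (S(h_1,h_2)) all reduce to 0 modulo the current basis, so we have a Gröbner basis.
Inter-reduce: drop elements whose leading term is divisible by another's, tail-reduce, and make monic.
Reduced Gröbner basis: {a + 1, b + 1}.

Same reduced basis, so the two generating sets span the same ideal.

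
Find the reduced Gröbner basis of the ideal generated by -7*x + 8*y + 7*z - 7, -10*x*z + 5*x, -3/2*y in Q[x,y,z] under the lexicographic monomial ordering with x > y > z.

The reduced Gröbner basis is the canonical form of the ideal for this ordering.

f_1 = -7*x + 8*y + 7*z - 7, LT = x.
f_2 = -10*x*z + 5*x, LT = x*z.
f_3 = -3/2*y, LT = y.

S(f_1,f_2): lcm = x*z. S = 1/2*x - 8/7*y*z - z**2 + z.
  reduce S modulo (f_1, f_2, f_3):
  remainder -z**2 + 3/2*z - 1/2 ≠ 0; add g_4 = -z**2 + 3/2*z - 1/2 to the basis.

The other S-polynomials (S(f_1,f_3), S(f_2,f_3), S(f_1,g_4), S(f_2,g_4), S(f_3,g_4)) all reduce to 0 modulo the current basis, so we have a Gröbner basis.
Inter-reduce: drop elements whose leading term is divisible by another's, tail-reduce, and make monic.

G = {x - z + 1, y, z**2 - 3/2*z + 1/2}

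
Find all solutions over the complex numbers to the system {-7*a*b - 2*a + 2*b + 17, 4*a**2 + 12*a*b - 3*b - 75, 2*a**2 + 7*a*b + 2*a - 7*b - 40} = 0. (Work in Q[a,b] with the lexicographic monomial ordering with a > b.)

{(-3, -1)}

Compute a lex Gröbner basis by Buchberger's algorithm.
f_1 = -7*a*b - 2*a + 2*b + 17, LT = a*b.
f_2 = 4*a**2 + 12*a*b - 3*b - 75, LT = a**2.
f_3 = 2*a**2 + 7*a*b + 2*a - 7*b - 40, LT = a**2.

S(f_1,f_2): lcm = a**2*b. S = 2/7*a**2 - 3*a*b**2 - 2/7*a*b - 17/7*a + 3/4*b**2 + 75/4*b.
  leading term a**2: subtract (1/14)·f_2 from 2/7*a**2 - 3*a*b**2 - 2/7*a*b - 17/7*a + 3/4*b**2 + 75/4*b → -3*a*b**2 - 8/7*a*b - 17/7*a + 3/4*b**2 + 531/28*b + 75/14
  leading term a*b**2: subtract (3/7*b)·f_1 from -3*a*b**2 - 8/7*a*b - 17/7*a + 3/4*b**2 + 531/28*b + 75/14 → -2/7*a*b - 17/7*a - 3/28*b**2 + 327/28*b + 75/14
  leading term a*b: subtract (2/49)·f_1 from -2/7*a*b - 17/7*a - 3/28*b**2 + 327/28*b + 75/14 → -115/49*a - 3/28*b**2 + 2273/196*b + 457/98
  leading term a: no divisor's leading term divides it; move -115/49*a to the remainder.
  leading term b**2: no divisor's leading term divides it; move -3/28*b**2 to the remainder.
  leading term b: no divisor's leading term divides it; move 2273/196*b to the remainder.
  leading term 1: no divisor's leading term divides it; move 457/98 to the remainder.
  remainder -115/49*a - 3/28*b**2 + 2273/196*b + 457/98 ≠ 0; add h_4 = -115/49*a - 3/28*b**2 + 2273/196*b + 457/98 to the basis.

S(f_1,f_3): lcm = a**2*b. S = 2/7*a**2 - 7/2*a*b**2 - 9/7*a*b - 17/7*a + 7/2*b**2 + 20*b.
  leading term a**2: subtract (1/14)·f_2 from 2/7*a**2 - 7/2*a*b**2 - 9/7*a*b - 17/7*a + 7/2*b**2 + 20*b → -7/2*a*b**2 - 15/7*a*b - 17/7*a + 7/2*b**2 + 283/14*b + 75/14
  leading term a*b**2: subtract (1/2*b)·f_1 from -7/2*a*b**2 - 15/7*a*b - 17/7*a + 7/2*b**2 + 283/14*b + 75/14 → -8/7*a*b - 17/7*a + 5/2*b**2 + 82/7*b + 75/14
  leading term a*b: subtract (8/49)·f_1 from -8/7*a*b - 17/7*a + 5/2*b**2 + 82/7*b + 75/14 → -103/49*a + 5/2*b**2 + 558/49*b + 253/98
  leading term a: subtract (103/115)·h_4 from -103/49*a + 5/2*b**2 + 558/49*b + 253/98 → 8359/3220*b**2 + 3223/3220*b - 1284/805
  leading term b**2: no divisor's leading term divides it; move 8359/3220*b**2 to the remainder.
  leading term b: no divisor's leading term divides it; move 3223/3220*b to the remainder.
  leading term 1: no divisor's leading term divides it; move -1284/805 to the remainder.
  remainder 8359/3220*b**2 + 3223/3220*b - 1284/805 ≠ 0; add h_5 = 8359/3220*b**2 + 3223/3220*b - 1284/805 to the basis.

S(f_2,f_3): lcm = a**2. S = -1/2*a*b - a + 11/4*b + 5/4.
  leading term a*b: subtract (1/14)·f_1 from -1/2*a*b - a + 11/4*b + 5/4 → -6/7*a + 73/28*b + 1/28
  leading term a: subtract (42/115)·h_4 from -6/7*a + 73/28*b + 1/28 → 9/230*b**2 - 749/460*b - 767/460
  leading term b**2: subtract (126/8359)·h_5 from 9/230*b**2 - 749/460*b - 767/460 → -54947/33436*b - 54947/33436
  leading term b: no divisor's leading term divides it; move -54947/33436*b to the remainder.
  leading term 1: no divisor's leading term divides it; move -54947/33436 to the remainder.
  remainder -54947/33436*b - 54947/33436 ≠ 0; add h_6 = -54947/33436*b - 54947/33436 to the basis.

S(f_1,h_4): lcm = a*b. S = 2/7*a - 21/460*b**3 + 2273/460*b**2 + 2739/1610*b - 17/7.
  leading term a: subtract (-14/115)·h_4 from 2/7*a - 21/460*b**3 + 2273/460*b**2 + 2739/1610*b - 17/7 → -21/460*b**3 + 2267/460*b**2 + 358/115*b - 214/115
  leading term b**3: subtract (-147/8359*b)·h_5 from -21/460*b**3 + 2267/460*b**2 + 358/115*b - 214/115 → 4754384/961285*b**2 + 2965558/961285*b - 214/115
  leading term b**2: subtract (133122752/69872881)·h_5 from 4754384/961285*b**2 + 2965558/961285*b - 214/115 → 82310606/69872881*b + 82310606/69872881
  leading term b: subtract (-5992/8359)·h_6 from 82310606/69872881*b + 82310606/69872881 → 0
  remainder 0.

S(f_2,h_4): lcm = a**2. S = -21/460*a*b**2 + 3653/460*a*b + 457/230*a - 3/4*b - 75/4.
  leading term a*b**2: subtract (3/460*b)·f_1 from -21/460*a*b**2 + 3653/460*a*b + 457/230*a - 3/4*b - 75/4 → 3659/460*a*b + 457/230*a - 3/230*b**2 - 99/115*b - 75/4
  leading term a*b: subtract (-3659/3220)·f_1 from 3659/460*a*b + 457/230*a - 3/230*b**2 - 99/115*b - 75/4 → -2/7*a - 3/230*b**2 + 2273/1610*b + 457/805
  leading term a: subtract (14/115)·h_4 from -2/7*a - 3/230*b**2 + 2273/1610*b + 457/805 → 0
  remainder 0.

S(f_3,h_4): lcm = a**2. S = -21/460*a*b**2 + 3883/460*a*b + 687/230*a - 7/2*b - 20.
  leading term a*b**2: subtract (3/460*b)·f_1 from -21/460*a*b**2 + 3883/460*a*b + 687/230*a - 7/2*b - 20 → 3889/460*a*b + 687/230*a - 3/230*b**2 - 1661/460*b - 20
  leading term a*b: subtract (-3889/3220)·f_1 from 3889/460*a*b + 687/230*a - 3/230*b**2 - 1661/460*b - 20 → 4/7*a - 3/230*b**2 - 3849/3220*b + 1713/3220
  leading term a: subtract (-28/115)·h_4 from 4/7*a - 3/230*b**2 - 3849/3220*b + 1713/3220 → -9/230*b**2 + 749/460*b + 767/460
  leading term b**2: subtract (-126/8359)·h_5 from -9/230*b**2 + 749/460*b + 767/460 → 54947/33436*b + 54947/33436
  leading term b: subtract (-1)·h_6 from 54947/33436*b + 54947/33436 → 0
  remainder 0.

S(f_1,h_5): lcm = a*b**2. S = -5843/58513*a*b + 5136/8359*a - 2/7*b**2 - 17/7*b.
  leading term a*b: subtract (5843/409591)·f_1 from -5843/58513*a*b + 5136/8359*a - 2/7*b**2 - 17/7*b → 263350/409591*a - 2/7*b**2 - 1006407/409591*b - 99331/409591
  leading term a: subtract (-2290/8359)·h_4 from 263350/409591*a - 2/7*b**2 - 1006407/409591*b - 99331/409591 → -36871/117026*b**2 + 6481/9002*b + 60562/58513
  leading term b**2: subtract (-8480330/69872881)·h_5 from -36871/117026*b**2 + 6481/9002*b + 60562/58513 → 58793290/69872881*b + 58793290/69872881
  leading term b: subtract (-4280/8359)·h_6 from 58793290/69872881*b + 58793290/69872881 → 0
  remainder 0.

S(f_2,h_5): leading monomials are coprime, so the S-polynomial reduces to 0 (Buchberger's first criterion).
S(f_3,h_5): leading monomials are coprime, so the S-polynomial reduces to 0 (Buchberger's first criterion).
S(h_4,h_5): leading monomials are coprime, so the S-polynomial reduces to 0 (Buchberger's first criterion).
S(f_1,h_6): lcm = a*b. S = -5/7*a - 2/7*b - 17/7.
  leading term a: subtract (7/23)·h_4 from -5/7*a - 2/7*b - 17/7 → 3/92*b**2 - 351/92*b - 177/46
  leading term b**2: subtract (105/8359)·h_5 from 3/92*b**2 - 351/92*b - 177/46 → -63993/16718*b - 63993/16718
  leading term b: subtract (127986/54947)·h_6 from -63993/16718*b - 63993/16718 → 0
  remainder 0.

S(f_2,h_6): leading monomials are coprime, so the S-polynomial reduces to 0 (Buchberger's first criterion).
S(f_3,h_6): leading monomials are coprime, so the S-polynomial reduces to 0 (Buchberger's first criterion).
S(h_4,h_6): leading monomials are coprime, so the S-polynomial reduces to 0 (Buchberger's first criterion).
S(h_5,h_6): lcm = b**2. S = -5136/8359*b - 5136/8359.
  leading term b: subtract (20544/54947)·h_6 from -5136/8359*b - 5136/8359 → 0
  remainder 0.

Every S-polynomial of the final basis reduces to 0, so we have a Gröbner basis.
Inter-reduce: drop elements whose leading term is divisible by another's, tail-reduce, and make monic.
Reduced Gröbner basis: {a + 3, b + 1}.

From the last basis element, b + 1 = 0, so b takes values in {-1}. Each choice, substituted upward through the basis, yields the corresponding point(s) of the solution set.
  b = -1: the earlier basis element becomes a + 3 = 0, giving a = -3 — point (-3, -1).
Each listed point satisfies every original equation (direct substitution).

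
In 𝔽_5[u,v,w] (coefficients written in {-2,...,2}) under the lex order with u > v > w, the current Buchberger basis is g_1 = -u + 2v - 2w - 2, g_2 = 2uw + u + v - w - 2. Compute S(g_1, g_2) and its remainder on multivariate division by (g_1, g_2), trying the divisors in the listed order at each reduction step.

lcm(LM(g_1), LM(g_2)) = uw.
S = (lcm/LT(g_1))·g_1 − (lcm/LT(g_2))·g_2 = 2u - 2vw + 2v + 2w² + 1.
Reduce S modulo (g_1, g_2) in that order:
  leading term u: subtract (-2)·g_1 from 2u - 2vw + 2v + 2w² + 1 → -2vw + v + 2w² + w + 2
  leading term vw: no divisor's leading term divides it; move -2vw to the remainder.
  leading term v: no divisor's leading term divides it; move v to the remainder.
  leading term w²: no divisor's leading term divides it; move 2w² to the remainder.
  leading term w: no divisor's leading term divides it; move w to the remainder.
  leading term 1: no divisor's leading term divides it; move 2 to the remainder.
The remainder -2vw + v + 2w² + w + 2 is nonzero, so it would be added as the next basis element.

S(g_1, g_2) = 2u - 2vw + 2v + 2w² + 1; remainder on division = -2vw + v + 2w² + w + 2.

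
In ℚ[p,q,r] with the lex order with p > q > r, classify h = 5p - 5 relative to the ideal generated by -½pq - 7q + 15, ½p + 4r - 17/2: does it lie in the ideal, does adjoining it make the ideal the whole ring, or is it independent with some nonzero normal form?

5p - 5 is independent of I; its normal form modulo I is -40r + 80.

First compute the reduced Gröbner basis of I by Buchberger's algorithm.
f_1 = -½pq - 7q + 15, LT = pq.
f_2 = ½p + 4r - 17/2, LT = p.

S(f_1,f_2): lcm = pq. S = -8qr + 31q - 30.
  leading term qr: no divisor's leading term divides it; move -8qr to the remainder.
  leading term q: no divisor's leading term divides it; move 31q to the remainder.
  leading term 1: no divisor's leading term divides it; move -30 to the remainder.
  remainder -8qr + 31q - 30 ≠ 0; add k_3 = -8qr + 31q - 30 to the basis.

The other S-polynomials (S(f_1,k_3), S(f_2,k_3)) all reduce to 0 modulo the current basis, so we have a Gröbner basis.
Inter-reduce: drop elements whose leading term is divisible by another's, tail-reduce, and make monic.
Reduced Gröbner basis: {p + 8r - 17, qr - 31/8q + 15/4}.
Label its elements g_1 = p + 8r - 17, g_2 = qr - 31/8q + 15/4.

Reduce h = 5p - 5 modulo G:
  leading term p: subtract (5)·g_1 from 5p - 5 → -40r + 80
  leading term r: no divisor's leading term divides it; move -40r to the remainder.
  leading term 1: no divisor's leading term divides it; move 80 to the remainder.
  normal form = -40r + 80.
The normal form is nonzero, so h ∉ I. Since h minus its normal form lies in I, I + (h) = I + (n) where n = -40r + 80; decide whether this ideal is the whole ring.
Run Buchberger on G together with n (pairs among the g_i already reduce to 0 since G is a Gröbner basis):
g_1 = p + 8r - 17, LT = p.
g_2 = qr - 31/8q + 15/4, LT = qr.
n = -40r + 80, LT = r.

S(g_2,n): lcm = qr. S = -15/8q + 15/4.
  leading term q: no divisor's leading term divides it; move -15/8q to the remainder.
  leading term 1: no divisor's leading term divides it; move 15/4 to the remainder.
  remainder -15/8q + 15/4 ≠ 0; add m_4 = -15/8q + 15/4 to the basis.

The other S-polynomials (S(g_1,g_2), S(g_1,n), S(g_1,m_4), S(g_2,m_4), S(n,m_4)) all reduce to 0 modulo the current basis, so we have a Gröbner basis.
Inter-reduce: drop elements whose leading term is divisible by another's, tail-reduce, and make monic.
Reduced Gröbner basis: {p - 1, q - 2, r - 2}.
The reduced Gröbner basis of I + (h) is {p - 1, q - 2, r - 2} ≠ {1}, a proper ideal, so the enlarged system stays consistent: h is independent of I, with normal form -40r + 80.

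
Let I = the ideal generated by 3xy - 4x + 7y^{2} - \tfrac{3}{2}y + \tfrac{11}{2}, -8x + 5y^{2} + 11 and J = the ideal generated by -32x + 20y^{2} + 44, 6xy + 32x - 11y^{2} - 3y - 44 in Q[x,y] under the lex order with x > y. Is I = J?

Two ideals are equal iff their reduced Gröbner bases coincide (the reduced basis is unique for a fixed ordering).
Buchberger on the first generating set:
f_1 = 3xy - 4x + 7y^{2} - \tfrac{3}{2}y + \tfrac{11}{2}, LT = xy.
f_2 = -8x + 5y^{2} + 11, LT = x.

S(f_1,f_2): lcm = xy. S = -\tfrac{4}{3}x + \tfrac{5}{8}y^{3} + \tfrac{7}{3}y^{2} + \tfrac{7}{8}y + \tfrac{11}{6}.
  leading term x: subtract (\tfrac{1}{6})·f_2 from -\tfrac{4}{3}x + \tfrac{5}{8}y^{3} + \tfrac{7}{3}y^{2} + \tfrac{7}{8}y + \tfrac{11}{6} → \tfrac{5}{8}y^{3} + \tfrac{3}{2}y^{2} + \tfrac{7}{8}y
  leading term y^{3}: no divisor's leading term divides it; move \tfrac{5}{8}y^{3} to the remainder.
  leading term y^{2}: no divisor's leading term divides it; move \tfrac{3}{2}y^{2} to the remainder.
  leading term y: no divisor's leading term divides it; move \tfrac{7}{8}y to the remainder.
  remainder \tfrac{5}{8}y^{3} + \tfrac{3}{2}y^{2} + \tfrac{7}{8}y ≠ 0; add g_3 = \tfrac{5}{8}y^{3} + \tfrac{3}{2}y^{2} + \tfrac{7}{8}y to the basis.

S(f_1,g_3): lcm = xy^{3}. S = -\tfrac{56}{15}xy^{2} - \tfrac{7}{5}xy + \tfrac{7}{3}y^{4} - \tfrac{1}{2}y^{3} + \tfrac{11}{6}y^{2}.
  leading term xy^{2}: subtract (-\tfrac{56}{45}y)·f_1 from -\tfrac{56}{15}xy^{2} - \tfrac{7}{5}xy + \tfrac{7}{3}y^{4} - \tfrac{1}{2}y^{3} + \tfrac{11}{6}y^{2} → -\tfrac{287}{45}xy + \tfrac{7}{3}y^{4} + \tfrac{739}{90}y^{3} - \tfrac{1}{30}y^{2} + \tfrac{308}{45}y
  leading term xy: subtract (-\tfrac{287}{135})·f_1 from -\tfrac{287}{45}xy + \tfrac{7}{3}y^{4} + \tfrac{739}{90}y^{3} - \tfrac{1}{30}y^{2} + \tfrac{308}{45}y → -\tfrac{1148}{135}x + \tfrac{7}{3}y^{4} + \tfrac{739}{90}y^{3} + \tfrac{4009}{270}y^{2} + \tfrac{329}{90}y + \tfrac{3157}{270}
  leading term x: subtract (\tfrac{287}{270})·f_2 from -\tfrac{1148}{135}x + \tfrac{7}{3}y^{4} + \tfrac{739}{90}y^{3} + \tfrac{4009}{270}y^{2} + \tfrac{329}{90}y + \tfrac{3157}{270} → \tfrac{7}{3}y^{4} + \tfrac{739}{90}y^{3} + \tfrac{143}{15}y^{2} + \tfrac{329}{90}y
  leading term y^{4}: subtract (\tfrac{56}{15}y)·g_3 from \tfrac{7}{3}y^{4} + \tfrac{739}{90}y^{3} + \tfrac{143}{15}y^{2} + \tfrac{329}{90}y → \tfrac{47}{18}y^{3} + \tfrac{94}{15}y^{2} + \tfrac{329}{90}y
  leading term y^{3}: subtract (\tfrac{188}{45})·g_3 from \tfrac{47}{18}y^{3} + \tfrac{94}{15}y^{2} + \tfrac{329}{90}y → 0
  remainder 0.

S(f_2,g_3): leading monomials are coprime, so the S-polynomial reduces to 0 (Buchberger's first criterion).
Every S-polynomial of the final basis reduces to 0, so we have a Gröbner basis.
Inter-reduce: drop elements whose leading term is divisible by another's, tail-reduce, and make monic.
Reduced Gröbner basis: {x - \tfrac{5}{8}y^{2} - \tfrac{11}{8}, y^{3} + \tfrac{12}{5}y^{2} + \tfrac{7}{5}y}.

Buchberger on the second generating set:
h_1 = -32x + 20y^{2} + 44, LT = x.
h_2 = 6xy + 32x - 11y^{2} - 3y - 44, LT = xy.

S(h_1,h_2): lcm = xy. S = -\tfrac{16}{3}x - \tfrac{5}{8}y^{3} + \tfrac{11}{6}y^{2} - \tfrac{7}{8}y + \tfrac{22}{3}.
  leading term x: subtract (\tfrac{1}{6})·h_1 from -\tfrac{16}{3}x - \tfrac{5}{8}y^{3} + \tfrac{11}{6}y^{2} - \tfrac{7}{8}y + \tfrac{22}{3} → -\tfrac{5}{8}y^{3} - \tfrac{3}{2}y^{2} - \tfrac{7}{8}y
  leading term y^{3}: no divisor's leading term divides it; move -\tfrac{5}{8}y^{3} to the remainder.
  leading term y^{2}: no divisor's leading term divides it; move -\tfrac{3}{2}y^{2} to the remainder.
  leading term y: no divisor's leading term divides it; move -\tfrac{7}{8}y to the remainder.
  remainder -\tfrac{5}{8}y^{3} - \tfrac{3}{2}y^{2} - \tfrac{7}{8}y ≠ 0; add k_3 = -\tfrac{5}{8}y^{3} - \tfrac{3}{2}y^{2} - \tfrac{7}{8}y to the basis.

S(h_1,k_3): leading monomials are coprime, so the S-polynomial reduces to 0 (Buchberger's first criterion).
S(h_2,k_3): lcm = xy^{3}. S = \tfrac{44}{15}xy^{2} - \tfrac{7}{5}xy - \tfrac{11}{6}y^{4} - \tfrac{1}{2}y^{3} - \tfrac{22}{3}y^{2}.
  leading term xy^{2}: subtract (-\tfrac{11}{120}y^{2})·h_1 from \tfrac{44}{15}xy^{2} - \tfrac{7}{5}xy - \tfrac{11}{6}y^{4} - \tfrac{1}{2}y^{3} - \tfrac{22}{3}y^{2} → -\tfrac{7}{5}xy - \tfrac{1}{2}y^{3} - \tfrac{33}{10}y^{2}
  leading term xy: subtract (\tfrac{7}{160}y)·h_1 from -\tfrac{7}{5}xy - \tfrac{1}{2}y^{3} - \tfrac{33}{10}y^{2} → -\tfrac{11}{8}y^{3} - \tfrac{33}{10}y^{2} - \tfrac{77}{40}y
  leading term y^{3}: subtract (\tfrac{11}{5})·k_3 from -\tfrac{11}{8}y^{3} - \tfrac{33}{10}y^{2} - \tfrac{77}{40}y → 0
  remainder 0.

Every S-polynomial of the final basis reduces to 0, so we have a Gröbner basis.
Inter-reduce: drop elements whose leading term is divisible by another's, tail-reduce, and make monic.
Reduced Gröbner basis: {x - \tfrac{5}{8}y^{2} - \tfrac{11}{8}, y^{3} + \tfrac{12}{5}y^{2} + \tfrac{7}{5}y}.

These coincide, so the ideals are equal.

Yes, the ideals are equal.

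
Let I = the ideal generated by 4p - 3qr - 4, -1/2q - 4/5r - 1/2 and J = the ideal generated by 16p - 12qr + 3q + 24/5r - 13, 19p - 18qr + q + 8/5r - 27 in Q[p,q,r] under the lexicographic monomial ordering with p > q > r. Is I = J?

No, the ideals differ.

Equality of ideals is decidable: compute both reduced Gröbner bases (unique for the ordering) and check whether they agree.
Buchberger on the first generating set:
f_1 = 4p - 3qr - 4, LT = p.
f_2 = -1/2q - 4/5r - 1/2, LT = q.

The S-polynomials (S(f_1,f_2)) all reduce to 0 modulo the current basis, so we have a Gröbner basis.
Inter-reduce: drop elements whose leading term is divisible by another's, tail-reduce, and make monic.
Reduced Gröbner basis: {p + 6/5r^2 + 3/4r - 1, q + 8/5r + 1}.

Buchberger on the second generating set:
h_1 = 16p - 12qr + 3q + 24/5r - 13, LT = p.
h_2 = 19p - 18qr + q + 8/5r - 27, LT = p.

S(h_1,h_2): lcm = p. S = 15/76qr + 41/304q + 41/190r + 185/304.
  leading term qr: no divisor's leading term divides it; move 15/76qr to the remainder.
  leading term q: no divisor's leading term divides it; move 41/304q to the remainder.
  leading term r: no divisor's leading term divides it; move 41/190r to the remainder.
  leading term 1: no divisor's leading term divides it; move 185/304 to the remainder.
  remainder 15/76qr + 41/304q + 41/190r + 185/304 ≠ 0; add k_3 = 15/76qr + 41/304q + 41/190r + 185/304 to the basis.

The other S-polynomials (S(h_1,k_3), S(h_2,k_3)) all reduce to 0 modulo the current basis, so we have a Gröbner basis.
Inter-reduce: drop elements whose leading term is divisible by another's, tail-reduce, and make monic.
Reduced Gröbner basis: {p + 7/10q + 28/25r + 3/2, qr + 41/60q + 82/75r + 37/12}.

The bases are distinct; the ideals are different.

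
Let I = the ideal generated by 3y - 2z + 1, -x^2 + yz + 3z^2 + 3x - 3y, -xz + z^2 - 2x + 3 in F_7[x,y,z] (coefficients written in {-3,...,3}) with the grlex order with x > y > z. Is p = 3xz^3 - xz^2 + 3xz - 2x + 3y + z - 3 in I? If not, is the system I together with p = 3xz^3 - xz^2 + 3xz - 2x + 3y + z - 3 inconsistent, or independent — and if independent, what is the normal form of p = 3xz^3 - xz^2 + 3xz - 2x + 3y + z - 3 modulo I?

First compute the reduced Gröbner basis of I by Buchberger's algorithm.
f_1 = 3y - 2z + 1, LT = y.
f_2 = -x^2 + yz + 3z^2 + 3x - 3y, LT = x^2.
f_3 = -xz + z^2 - 2x + 3, LT = xz.

S(f_2,f_3): lcm = x^2z. S = xz^2 - yz^2 - 3z^3 - 2x^2 - 3xz + 3yz + 3x.
  leading term xz^2: subtract (-z)·f_3 from xz^2 - yz^2 - 3z^3 - 2x^2 - 3xz + 3yz + 3x → -yz^2 - 2z^3 - 2x^2 + 2xz + 3yz + 3x + 3z
  leading term yz^2: subtract (2z^2)·f_1 from -yz^2 - 2z^3 - 2x^2 + 2xz + 3yz + 3x + 3z → 2z^3 - 2x^2 + 2xz + 3yz - 2z^2 + 3x + 3z
  leading term z^3: no divisor's leading term divides it; move 2z^3 to the remainder.
  leading term x^2: subtract (2)·f_2 from -2x^2 + 2xz + 3yz - 2z^2 + 3x + 3z → 2xz + yz - z^2 - 3x - y + 3z
  leading term xz: subtract (-2)·f_3 from 2xz + yz - z^2 - 3x - y + 3z → yz + z^2 - y + 3z - 1
  leading term yz: subtract (-2z)·f_1 from yz + z^2 - y + 3z - 1 → -3z^2 - y - 2z - 1
  leading term z^2: no divisor's leading term divides it; move -3z^2 to the remainder.
  leading term y: subtract (2)·f_1 from -y - 2z - 1 → 2z - 3
  leading term z: no divisor's leading term divides it; move 2z to the remainder.
  leading term 1: no divisor's leading term divides it; move -3 to the remainder.
  remainder 2z^3 - 3z^2 + 2z - 3 ≠ 0; add h_4 = 2z^3 - 3z^2 + 2z - 3 to the basis.

The other S-polynomials (S(f_1,f_2), S(f_1,f_3), S(f_1,h_4), S(f_2,h_4), S(f_3,h_4)) all reduce to 0 modulo the current basis, so we have a Gröbner basis.
Inter-reduce: drop elements whose leading term is divisible by another's, tail-reduce, and make monic.
Reduced Gröbner basis: {z^3 + 2z^2 + z + 2, x^2 + z^2 - 3x - 1, xz - z^2 + 2x - 3, y - 3z - 2}.
Label its elements g_1 = z^3 + 2z^2 + z + 2, g_2 = x^2 + z^2 - 3x - 1, g_3 = xz - z^2 + 2x - 3, g_4 = y - 3z - 2.

Reduce p = 3xz^3 - xz^2 + 3xz - 2x + 3y + z - 3 modulo G:
  leading term xz^3: subtract (3x)·g_1 from 3xz^3 - xz^2 + 3xz - 2x + 3y + z - 3 → -x + 3y + z - 3
  leading term x: no divisor's leading term divides it; move -x to the remainder.
  leading term y: subtract (3)·g_4 from 3y + z - 3 → 3z + 3
  leading term z: no divisor's leading term divides it; move 3z to the remainder.
  leading term 1: no divisor's leading term divides it; move 3 to the remainder.
  normal form = -x + 3z + 3.
The normal form is nonzero, so p ∉ I. Since p minus its normal form lies in I, I + (p) = I + (r) where r = -x + 3z + 3; decide whether this ideal is the whole ring.
Run Buchberger on G together with r (pairs among the g_i already reduce to 0 since G is a Gröbner basis):
g_1 = z^3 + 2z^2 + z + 2, LT = z^3.
g_2 = x^2 + z^2 - 3x - 1, LT = x^2.
g_3 = xz - z^2 + 2x - 3, LT = xz.
g_4 = y - 3z - 2, LT = y.
r = -x + 3z + 3, LT = x.

S(g_2,r): lcm = x^2. S = 3xz + z^2 - 1.
  leading term xz: subtract (3)·g_3 from 3xz + z^2 - 1 → -3z^2 + x + 1
  leading term z^2: no divisor's leading term divides it; move -3z^2 to the remainder.
  leading term x: subtract (-1)·r from x + 1 → 3z - 3
  leading term z: no divisor's leading term divides it; move 3z to the remainder.
  leading term 1: no divisor's leading term divides it; move -3 to the remainder.
  remainder -3z^2 + 3z - 3 ≠ 0; add m_6 = -3z^2 + 3z - 3 to the basis.

S(g_3,r): lcm = xz. S = 2z^2 + 2x + 3z - 3.
  leading term z^2: subtract (-3)·m_6 from 2z^2 + 2x + 3z - 3 → 2x - 2z + 2
  leading term x: subtract (-2)·r from 2x - 2z + 2 → -3z + 1
  leading term z: no divisor's leading term divides it; move -3z to the remainder.
  leading term 1: no divisor's leading term divides it; move 1 to the remainder.
  remainder -3z + 1 ≠ 0; add m_7 = -3z + 1 to the basis.

The other S-polynomials (S(g_1,g_2), S(g_1,g_3), S(g_1,g_4), S(g_1,r), S(g_2,g_3), S(g_2,g_4), S(g_3,g_4), S(g_4,r), S(g_1,m_6), S(g_2,m_6), S(g_3,m_6), S(g_4,m_6), S(r,m_6), S(g_1,m_7), S(g_2,m_7), S(g_3,m_7), S(g_4,m_7), S(r,m_7), S(m_6,m_7)) all reduce to 0 modulo the current basis, so we have a Gröbner basis.
Inter-reduce: drop elements whose leading term is divisible by another's, tail-reduce, and make monic.
Reduced Gröbner basis: {x + 3, y - 3, z + 2}.
The reduced Gröbner basis of I + (p) is {x + 3, y - 3, z + 2} ≠ {1}, a proper ideal, so the enlarged system stays consistent: p is independent of I, with normal form -x + 3z + 3.

3xz^3 - xz^2 + 3xz - 2x + 3y + z - 3 is independent of I; its normal form modulo I is -x + 3z + 3.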